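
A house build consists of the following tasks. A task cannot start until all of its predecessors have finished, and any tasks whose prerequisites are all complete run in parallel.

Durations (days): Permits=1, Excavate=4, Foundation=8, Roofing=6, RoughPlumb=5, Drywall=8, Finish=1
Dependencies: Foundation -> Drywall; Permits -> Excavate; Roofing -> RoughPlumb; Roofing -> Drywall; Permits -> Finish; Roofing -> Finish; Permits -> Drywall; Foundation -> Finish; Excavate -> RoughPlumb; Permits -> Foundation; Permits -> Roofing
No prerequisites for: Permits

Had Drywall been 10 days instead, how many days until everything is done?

As given, the longest chain is Permits→Foundation→Drywall = 1+8+8 = 17, so the finish is 17 days.
Since Drywall is critical, the +2 change carries straight to that chain (now 19 days).
No other chain overtakes it, so the finish is 19 days.

19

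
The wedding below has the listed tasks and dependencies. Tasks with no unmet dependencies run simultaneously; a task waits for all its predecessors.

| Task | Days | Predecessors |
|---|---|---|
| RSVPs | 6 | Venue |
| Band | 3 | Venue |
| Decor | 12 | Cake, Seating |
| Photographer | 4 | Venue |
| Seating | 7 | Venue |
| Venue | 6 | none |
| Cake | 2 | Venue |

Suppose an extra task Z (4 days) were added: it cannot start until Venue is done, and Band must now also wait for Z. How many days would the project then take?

25

Originally the project takes 25 days.
With Z inserted, Band now waits for max(Venue, Z).
New critical path: Venue→Seating→Decor = 6+7+12 = 25 ⇒ 25 days.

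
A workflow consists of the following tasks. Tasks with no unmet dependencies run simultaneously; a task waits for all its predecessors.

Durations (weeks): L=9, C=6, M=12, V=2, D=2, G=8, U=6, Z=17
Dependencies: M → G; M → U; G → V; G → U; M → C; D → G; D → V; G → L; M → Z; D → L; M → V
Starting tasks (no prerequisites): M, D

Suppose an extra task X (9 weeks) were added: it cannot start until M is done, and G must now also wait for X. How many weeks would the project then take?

38

Originally the project takes 29 weeks.
With X inserted, G now waits for max(M, D, X).
New critical path: M→X→G→L = 12+9+8+9 = 38 ⇒ 38 weeks.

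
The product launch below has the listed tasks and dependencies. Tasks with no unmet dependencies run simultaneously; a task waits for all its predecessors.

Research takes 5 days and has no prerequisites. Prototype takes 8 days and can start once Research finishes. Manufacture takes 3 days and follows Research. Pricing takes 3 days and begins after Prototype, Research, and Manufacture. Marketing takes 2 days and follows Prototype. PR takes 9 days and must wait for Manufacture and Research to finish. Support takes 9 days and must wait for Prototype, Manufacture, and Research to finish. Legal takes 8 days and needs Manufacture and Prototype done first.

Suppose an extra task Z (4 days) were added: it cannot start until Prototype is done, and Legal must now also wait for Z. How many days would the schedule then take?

25

Originally the schedule takes 22 days.
With Z inserted, Legal now waits for max(Manufacture, Prototype, Z).
New critical path: Research→Prototype→Z→Legal = 5+8+4+8 = 25 ⇒ 25 days.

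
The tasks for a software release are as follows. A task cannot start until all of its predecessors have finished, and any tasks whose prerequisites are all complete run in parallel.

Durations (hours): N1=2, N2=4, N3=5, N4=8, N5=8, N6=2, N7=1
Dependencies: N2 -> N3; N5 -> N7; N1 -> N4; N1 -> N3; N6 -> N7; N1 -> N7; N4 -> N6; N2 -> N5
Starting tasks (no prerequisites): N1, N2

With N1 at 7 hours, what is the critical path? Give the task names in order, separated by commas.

Critical path before the change: N1→N4→N6→N7 = 2+8+2+1 = 13 giving 13 hours.
N1 is on the critical path; changing it to 7 makes that path 18 hours.
That remains the longest chain; total 18 hours.

N1, N4, N6, N7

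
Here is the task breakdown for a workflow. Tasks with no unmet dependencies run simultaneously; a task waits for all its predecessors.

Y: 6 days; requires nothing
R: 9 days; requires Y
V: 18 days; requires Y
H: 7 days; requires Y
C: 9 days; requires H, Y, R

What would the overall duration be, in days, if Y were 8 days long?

The binding path is Y→R→C = 6+9+9 = 24; finish at 24 days.
Since Y is critical, the +2 change carries straight to that chain (now 26 days).
The critical path is still Y→R→C; finish is now 26 days.

26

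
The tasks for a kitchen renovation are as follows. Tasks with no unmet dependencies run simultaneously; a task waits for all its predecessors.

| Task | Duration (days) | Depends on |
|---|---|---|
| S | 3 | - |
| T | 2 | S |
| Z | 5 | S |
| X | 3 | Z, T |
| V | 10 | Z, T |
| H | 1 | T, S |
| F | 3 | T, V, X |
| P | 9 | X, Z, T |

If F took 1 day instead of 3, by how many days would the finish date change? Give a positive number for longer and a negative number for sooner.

As given, the longest chain is S→Z→V→F = 3+5+10+3 = 21, so the finish is 21 days.
F lies on that path, so at 1 day the path becomes 19 days.
New critical path: S→Z→X→P = 3+5+3+9 = 20 ⇒ 20 days.
Change in finish: 20 − 21 = -1 days.

-1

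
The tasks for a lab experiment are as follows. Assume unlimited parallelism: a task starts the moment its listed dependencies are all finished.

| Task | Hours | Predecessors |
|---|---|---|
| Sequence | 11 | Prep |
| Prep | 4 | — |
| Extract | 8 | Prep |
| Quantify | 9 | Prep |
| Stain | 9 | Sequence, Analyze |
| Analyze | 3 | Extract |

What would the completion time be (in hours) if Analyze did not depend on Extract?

24

Before: longest chain Prep→Extract→Analyze→Stain = 4+8+3+9 = 24, finish 24.
Without Extract→Analyze, Analyze's earliest start moves from 12 to 0.
The longest chain is now Prep→Sequence→Stain = 4+11+9 = 24, so the project takes 24 hours.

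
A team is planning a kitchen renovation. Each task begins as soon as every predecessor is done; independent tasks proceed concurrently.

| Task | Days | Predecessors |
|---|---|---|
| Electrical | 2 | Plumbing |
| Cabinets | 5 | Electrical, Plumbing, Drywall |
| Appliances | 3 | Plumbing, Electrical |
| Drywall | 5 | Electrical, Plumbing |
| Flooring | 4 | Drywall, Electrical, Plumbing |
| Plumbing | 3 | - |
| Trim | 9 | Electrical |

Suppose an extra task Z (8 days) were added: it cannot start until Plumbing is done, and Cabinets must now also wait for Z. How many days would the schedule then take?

16

Originally the schedule takes 15 days.
With Z inserted, Cabinets now waits for max(Electrical, Plumbing, Drywall, Z).
New critical path: Plumbing→Z→Cabinets = 3+8+5 = 16 ⇒ 16 days.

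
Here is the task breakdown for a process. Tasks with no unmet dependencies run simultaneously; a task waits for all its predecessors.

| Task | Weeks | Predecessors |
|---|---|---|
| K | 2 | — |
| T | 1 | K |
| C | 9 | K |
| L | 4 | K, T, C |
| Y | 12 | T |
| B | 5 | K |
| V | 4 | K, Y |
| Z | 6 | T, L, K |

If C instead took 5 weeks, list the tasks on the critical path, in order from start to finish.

K, T, Y, V

Baseline: K→C→L→Z = 2+9+4+6 = 21 → 21 weeks.
C is on the critical path; changing it to 5 makes that path 17 weeks.
The binding chain switches to K→T→Y→V = 2+1+12+4 = 19; finish 19 weeks.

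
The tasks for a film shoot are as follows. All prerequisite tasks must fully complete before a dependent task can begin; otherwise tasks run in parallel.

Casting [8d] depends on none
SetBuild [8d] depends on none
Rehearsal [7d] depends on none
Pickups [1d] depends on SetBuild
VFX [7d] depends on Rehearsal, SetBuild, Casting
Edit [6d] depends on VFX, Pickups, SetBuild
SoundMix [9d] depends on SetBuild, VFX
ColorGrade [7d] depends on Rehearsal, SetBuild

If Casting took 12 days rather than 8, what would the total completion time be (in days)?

The binding path is Casting→VFX→SoundMix = 8+7+9 = 24; finish at 24 days.
Casting is on the critical path; changing it to 12 makes that path 28 days.
No other chain overtakes it, so the finish is 28 days.

28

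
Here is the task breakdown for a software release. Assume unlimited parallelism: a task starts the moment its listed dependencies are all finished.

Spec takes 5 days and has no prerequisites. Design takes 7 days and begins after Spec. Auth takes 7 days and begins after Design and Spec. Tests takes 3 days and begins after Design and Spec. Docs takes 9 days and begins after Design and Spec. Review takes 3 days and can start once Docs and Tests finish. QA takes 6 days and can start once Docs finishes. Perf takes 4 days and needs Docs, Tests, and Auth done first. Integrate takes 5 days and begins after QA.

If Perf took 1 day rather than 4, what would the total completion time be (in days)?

As given, the longest chain is Spec→Design→Docs→QA→Integrate = 5+7+9+6+5 = 32, so the finish is 32 days.
Perf has 7 days of float (longest path through it is 25).
The critical path is still Spec→Design→Docs→QA→Integrate; finish is now 32 days.

32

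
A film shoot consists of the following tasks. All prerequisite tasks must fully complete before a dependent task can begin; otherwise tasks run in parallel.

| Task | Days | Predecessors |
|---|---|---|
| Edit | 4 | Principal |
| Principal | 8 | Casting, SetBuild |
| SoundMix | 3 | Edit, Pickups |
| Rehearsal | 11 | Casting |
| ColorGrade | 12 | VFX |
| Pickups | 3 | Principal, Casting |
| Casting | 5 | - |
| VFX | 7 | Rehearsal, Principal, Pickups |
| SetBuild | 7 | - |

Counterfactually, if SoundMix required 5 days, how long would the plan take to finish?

The binding path is SetBuild→Principal→Pickups→VFX→ColorGrade = 7+8+3+7+12 = 37; finish at 37 days.
SoundMix is off the critical path — its longest chain is 22 days, giving 15 of slack.
That remains the longest chain; total 37 days.

37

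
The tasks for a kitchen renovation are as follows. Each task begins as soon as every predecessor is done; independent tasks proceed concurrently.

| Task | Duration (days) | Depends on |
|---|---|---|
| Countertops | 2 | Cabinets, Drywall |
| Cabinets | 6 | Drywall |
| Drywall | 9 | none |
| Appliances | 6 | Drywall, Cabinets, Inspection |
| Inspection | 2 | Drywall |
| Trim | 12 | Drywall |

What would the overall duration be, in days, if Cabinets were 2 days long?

21

The binding path is Drywall→Cabinets→Appliances = 9+6+6 = 21; finish at 21 days.
Since Cabinets is critical, the -4 change carries straight to that chain (now 17 days).
Now Drywall→Trim = 9+12 = 21 is longest, so the finish becomes 21 days.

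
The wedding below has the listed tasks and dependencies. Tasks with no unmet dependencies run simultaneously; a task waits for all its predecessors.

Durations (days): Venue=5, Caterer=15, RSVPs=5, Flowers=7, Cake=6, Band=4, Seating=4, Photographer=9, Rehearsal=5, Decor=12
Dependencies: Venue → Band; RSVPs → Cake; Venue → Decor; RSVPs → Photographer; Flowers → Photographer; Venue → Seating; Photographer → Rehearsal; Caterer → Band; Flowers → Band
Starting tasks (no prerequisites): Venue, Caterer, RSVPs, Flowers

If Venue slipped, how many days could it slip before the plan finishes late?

Critical path: Flowers→Photographer→Rehearsal = 7+9+5 = 21, so the finish is 21 days.
Longest path through Venue: 17 days (earliest finish 5, latest finish 9).
Slack of Venue = 4 − 0 = 4 days.

4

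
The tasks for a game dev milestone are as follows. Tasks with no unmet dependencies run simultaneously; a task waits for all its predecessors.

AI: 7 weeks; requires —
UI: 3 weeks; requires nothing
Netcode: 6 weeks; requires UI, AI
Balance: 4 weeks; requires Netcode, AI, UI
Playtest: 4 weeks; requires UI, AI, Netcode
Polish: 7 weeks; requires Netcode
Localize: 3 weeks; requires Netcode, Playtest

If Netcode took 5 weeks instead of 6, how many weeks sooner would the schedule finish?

1

As given, the longest chain is AI→Netcode→Playtest→Localize = 7+6+4+3 = 20, so the finish is 20 weeks.
Netcode is on the critical path; changing it to 5 makes that path 19 weeks.
The critical path is still AI→Netcode→Playtest→Localize; finish is now 19 weeks.
Change in finish: 19 − 20 = -1 weeks.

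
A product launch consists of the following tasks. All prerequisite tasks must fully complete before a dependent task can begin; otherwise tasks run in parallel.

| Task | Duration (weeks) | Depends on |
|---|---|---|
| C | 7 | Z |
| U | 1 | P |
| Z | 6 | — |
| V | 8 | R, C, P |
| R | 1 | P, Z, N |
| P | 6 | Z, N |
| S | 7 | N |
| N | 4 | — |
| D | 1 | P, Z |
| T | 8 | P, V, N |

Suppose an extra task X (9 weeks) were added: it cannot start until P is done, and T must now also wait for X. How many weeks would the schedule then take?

Originally the schedule takes 29 weeks.
With X inserted, T now waits for max(P, V, N, X).
New critical path: Z→P→X→T = 6+6+9+8 = 29 ⇒ 29 weeks.

29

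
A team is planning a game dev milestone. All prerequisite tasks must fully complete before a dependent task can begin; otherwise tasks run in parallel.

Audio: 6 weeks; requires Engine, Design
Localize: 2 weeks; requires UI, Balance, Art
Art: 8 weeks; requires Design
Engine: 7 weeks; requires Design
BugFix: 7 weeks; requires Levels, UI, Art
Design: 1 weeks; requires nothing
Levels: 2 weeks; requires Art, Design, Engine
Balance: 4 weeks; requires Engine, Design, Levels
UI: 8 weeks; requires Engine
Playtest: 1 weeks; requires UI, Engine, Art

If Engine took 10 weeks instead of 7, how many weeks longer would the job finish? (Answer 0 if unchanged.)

3

Critical path before the change: Design→Engine→UI→BugFix = 1+7+8+7 = 23 giving 23 weeks.
Engine is on the critical path; changing it to 10 makes that path 26 weeks.
That remains the longest chain; total 26 weeks.
Change in finish: 26 − 23 = +3 weeks.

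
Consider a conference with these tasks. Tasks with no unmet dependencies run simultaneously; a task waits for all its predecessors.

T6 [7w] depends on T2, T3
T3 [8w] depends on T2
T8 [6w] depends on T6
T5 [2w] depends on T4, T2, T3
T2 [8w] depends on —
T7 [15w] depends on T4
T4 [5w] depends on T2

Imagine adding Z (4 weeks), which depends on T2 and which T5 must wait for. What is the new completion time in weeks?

29

Originally the project takes 29 weeks.
With Z inserted, T5 now waits for max(T4, T2, T3, Z).
New critical path: T2→T3→T6→T8 = 8+8+7+6 = 29 ⇒ 29 weeks.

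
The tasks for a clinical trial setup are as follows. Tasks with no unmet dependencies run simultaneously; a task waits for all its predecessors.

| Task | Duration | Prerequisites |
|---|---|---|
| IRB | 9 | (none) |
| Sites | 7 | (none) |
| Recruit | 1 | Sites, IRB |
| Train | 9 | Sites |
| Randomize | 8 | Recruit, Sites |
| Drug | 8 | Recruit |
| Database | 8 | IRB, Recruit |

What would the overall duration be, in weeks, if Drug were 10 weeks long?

Actual critical path: IRB→Recruit→Drug = 9+1+8 = 18 ⇒ 18 weeks.
Drug lies on that path, so at 10 weeks the path becomes 20 weeks.
The critical path is still IRB→Recruit→Drug; finish is now 20 weeks.

20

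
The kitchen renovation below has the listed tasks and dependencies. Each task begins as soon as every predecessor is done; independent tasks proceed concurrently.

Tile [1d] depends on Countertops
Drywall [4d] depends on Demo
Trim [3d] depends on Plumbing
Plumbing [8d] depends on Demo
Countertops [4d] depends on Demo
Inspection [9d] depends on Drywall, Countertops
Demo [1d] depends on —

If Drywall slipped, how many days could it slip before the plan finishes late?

0

Critical path: Demo→Drywall→Inspection = 1+4+9 = 14, so the finish is 14 days.
The longest chain containing Drywall totals 14 days.
Slack of Drywall = 1 − 1 = 0 days.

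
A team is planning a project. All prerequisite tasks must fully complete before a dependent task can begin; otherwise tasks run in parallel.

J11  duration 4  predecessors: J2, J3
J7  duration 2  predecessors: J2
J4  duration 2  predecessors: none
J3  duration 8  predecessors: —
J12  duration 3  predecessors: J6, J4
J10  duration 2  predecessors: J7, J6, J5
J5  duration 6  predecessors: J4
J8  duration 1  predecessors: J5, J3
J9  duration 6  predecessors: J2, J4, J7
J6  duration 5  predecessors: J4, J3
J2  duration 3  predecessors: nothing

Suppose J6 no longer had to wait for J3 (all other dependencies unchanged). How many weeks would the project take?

12

Original critical path: J3→J6→J12 = 8+5+3 = 16 ⇒ 16 weeks.
Without J3→J6, J6's earliest start moves from 8 to 2.
After: J3→J11 = 8+4 = 12 → 12 weeks.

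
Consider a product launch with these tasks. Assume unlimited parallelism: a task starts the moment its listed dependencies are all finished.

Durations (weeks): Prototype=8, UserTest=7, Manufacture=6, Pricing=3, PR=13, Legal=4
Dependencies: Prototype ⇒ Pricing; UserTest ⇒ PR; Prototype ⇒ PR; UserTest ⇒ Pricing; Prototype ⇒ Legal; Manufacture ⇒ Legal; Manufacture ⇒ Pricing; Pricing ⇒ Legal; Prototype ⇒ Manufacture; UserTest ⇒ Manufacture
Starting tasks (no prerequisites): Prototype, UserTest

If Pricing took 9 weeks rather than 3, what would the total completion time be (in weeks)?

As given, the longest chain is Prototype→Manufacture→Pricing→Legal = 8+6+3+4 = 21, so the finish is 21 weeks.
Pricing lies on that path, so at 9 weeks the path becomes 27 weeks.
That remains the longest chain; total 27 weeks.

27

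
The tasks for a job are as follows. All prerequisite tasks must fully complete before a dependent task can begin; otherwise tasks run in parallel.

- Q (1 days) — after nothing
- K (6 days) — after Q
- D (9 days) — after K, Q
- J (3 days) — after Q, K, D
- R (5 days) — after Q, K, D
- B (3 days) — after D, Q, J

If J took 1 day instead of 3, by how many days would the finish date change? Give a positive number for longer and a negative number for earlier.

-1

Actual critical path: Q→K→D→J→B = 1+6+9+3+3 = 22 ⇒ 22 days.
J is on the critical path; changing it to 1 makes that path 20 days.
Now Q→K→D→R = 1+6+9+5 = 21 is longest, so the finish becomes 21 days.
Change in finish: 21 − 22 = -1 days.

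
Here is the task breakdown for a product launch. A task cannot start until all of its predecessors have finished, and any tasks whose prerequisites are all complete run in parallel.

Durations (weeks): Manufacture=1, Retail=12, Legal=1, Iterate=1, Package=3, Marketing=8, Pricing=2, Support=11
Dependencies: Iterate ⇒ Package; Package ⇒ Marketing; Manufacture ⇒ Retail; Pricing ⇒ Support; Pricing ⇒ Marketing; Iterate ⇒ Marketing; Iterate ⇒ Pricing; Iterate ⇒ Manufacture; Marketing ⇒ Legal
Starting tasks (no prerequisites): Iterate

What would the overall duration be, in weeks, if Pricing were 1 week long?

14

The binding path is Iterate→Pricing→Support = 1+2+11 = 14; finish at 14 weeks.
Since Pricing is critical, the -1 change carries straight to that chain (now 13 weeks).
The binding chain switches to Iterate→Manufacture→Retail = 1+1+12 = 14; finish 14 weeks.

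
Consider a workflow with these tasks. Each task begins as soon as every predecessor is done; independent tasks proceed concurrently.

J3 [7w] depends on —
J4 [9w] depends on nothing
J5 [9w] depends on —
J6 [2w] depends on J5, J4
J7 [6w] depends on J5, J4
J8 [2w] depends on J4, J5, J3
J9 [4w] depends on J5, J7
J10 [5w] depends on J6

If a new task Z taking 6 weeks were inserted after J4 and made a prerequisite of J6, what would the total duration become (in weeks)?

22

Originally the schedule takes 19 weeks.
With Z inserted, J6 now waits for max(J5, J4, Z).
New critical path: J4→Z→J6→J10 = 9+6+2+5 = 22 ⇒ 22 weeks.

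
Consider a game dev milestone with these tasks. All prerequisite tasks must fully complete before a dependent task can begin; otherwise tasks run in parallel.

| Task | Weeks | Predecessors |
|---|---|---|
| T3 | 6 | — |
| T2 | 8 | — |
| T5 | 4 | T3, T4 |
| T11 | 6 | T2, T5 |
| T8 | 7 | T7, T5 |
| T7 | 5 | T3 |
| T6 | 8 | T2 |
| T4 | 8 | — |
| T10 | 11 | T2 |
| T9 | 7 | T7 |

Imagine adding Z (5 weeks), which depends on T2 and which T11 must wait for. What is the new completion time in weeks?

19

Originally the schedule takes 19 weeks.
With Z inserted, T11 now waits for max(T2, T5, Z).
New critical path: T2→Z→T11 = 8+5+6 = 19 ⇒ 19 weeks.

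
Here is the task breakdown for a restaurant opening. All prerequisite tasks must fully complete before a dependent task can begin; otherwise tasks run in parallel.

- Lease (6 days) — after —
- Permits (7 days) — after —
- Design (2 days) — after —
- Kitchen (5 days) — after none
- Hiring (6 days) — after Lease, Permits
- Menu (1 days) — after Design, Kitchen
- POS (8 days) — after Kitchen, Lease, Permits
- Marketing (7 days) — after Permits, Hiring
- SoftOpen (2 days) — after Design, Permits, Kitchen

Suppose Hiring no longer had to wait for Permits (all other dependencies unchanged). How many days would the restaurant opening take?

Original critical path: Permits→Hiring→Marketing = 7+6+7 = 20 ⇒ 20 days.
Without Permits→Hiring, Hiring's earliest start moves from 7 to 6.
After: Lease→Hiring→Marketing = 6+6+7 = 19 → 19 days.

19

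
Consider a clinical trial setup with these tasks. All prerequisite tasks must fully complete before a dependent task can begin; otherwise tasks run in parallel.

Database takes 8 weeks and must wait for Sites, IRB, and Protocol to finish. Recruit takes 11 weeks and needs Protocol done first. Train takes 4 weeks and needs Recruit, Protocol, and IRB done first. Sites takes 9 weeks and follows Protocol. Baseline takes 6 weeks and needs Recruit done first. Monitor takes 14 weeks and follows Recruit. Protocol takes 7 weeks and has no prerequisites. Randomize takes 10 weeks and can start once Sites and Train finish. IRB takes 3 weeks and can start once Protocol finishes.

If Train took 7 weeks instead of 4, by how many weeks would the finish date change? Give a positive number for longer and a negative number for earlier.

Baseline: Protocol→Recruit→Train→Randomize = 7+11+4+10 = 32 → 32 weeks.
Train is on the critical path; changing it to 7 makes that path 35 weeks.
The critical path is still Protocol→Recruit→Train→Randomize; finish is now 35 weeks.
Change in finish: 35 − 32 = +3 weeks.

3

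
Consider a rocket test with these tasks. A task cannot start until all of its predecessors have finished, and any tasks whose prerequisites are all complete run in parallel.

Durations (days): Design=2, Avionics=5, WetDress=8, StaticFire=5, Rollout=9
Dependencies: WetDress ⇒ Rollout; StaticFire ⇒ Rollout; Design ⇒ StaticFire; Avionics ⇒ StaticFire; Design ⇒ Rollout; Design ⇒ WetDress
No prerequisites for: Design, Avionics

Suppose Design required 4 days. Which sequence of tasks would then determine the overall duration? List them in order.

Critical path before the change: Design→WetDress→Rollout = 2+8+9 = 19 giving 19 days.
Design is on the critical path; changing it to 4 makes that path 21 days.
That remains the longest chain; total 21 days.

Design, WetDress, Rollout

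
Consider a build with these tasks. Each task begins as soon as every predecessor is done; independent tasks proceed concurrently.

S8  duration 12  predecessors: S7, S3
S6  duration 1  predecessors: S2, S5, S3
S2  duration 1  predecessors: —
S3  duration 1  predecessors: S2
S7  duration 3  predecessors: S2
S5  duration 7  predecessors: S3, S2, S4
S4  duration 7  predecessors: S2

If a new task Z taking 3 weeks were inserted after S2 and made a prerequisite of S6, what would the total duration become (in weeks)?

Originally the schedule takes 16 weeks.
With Z inserted, S6 now waits for max(S2, S5, S3, Z).
New critical path: S2→S4→S5→S6 = 1+7+7+1 = 16 ⇒ 16 weeks.

16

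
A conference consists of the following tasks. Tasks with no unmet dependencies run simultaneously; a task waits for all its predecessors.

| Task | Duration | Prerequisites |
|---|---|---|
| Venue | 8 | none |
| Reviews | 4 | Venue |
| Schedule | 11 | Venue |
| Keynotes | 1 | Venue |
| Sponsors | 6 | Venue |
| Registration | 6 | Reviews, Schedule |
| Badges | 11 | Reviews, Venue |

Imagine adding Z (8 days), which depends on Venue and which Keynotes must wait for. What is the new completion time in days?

Originally the project takes 25 days.
With Z inserted, Keynotes now waits for max(Venue, Z).
New critical path: Venue→Schedule→Registration = 8+11+6 = 25 ⇒ 25 days.

25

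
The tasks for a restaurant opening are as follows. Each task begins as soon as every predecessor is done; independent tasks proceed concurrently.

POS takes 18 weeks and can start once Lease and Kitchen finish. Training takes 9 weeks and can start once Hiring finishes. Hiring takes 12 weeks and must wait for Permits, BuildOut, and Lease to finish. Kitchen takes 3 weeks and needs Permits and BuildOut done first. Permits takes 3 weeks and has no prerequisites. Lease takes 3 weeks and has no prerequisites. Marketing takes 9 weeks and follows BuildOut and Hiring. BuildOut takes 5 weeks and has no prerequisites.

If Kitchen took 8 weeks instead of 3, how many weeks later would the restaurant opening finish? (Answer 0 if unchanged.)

5

Actual critical path: BuildOut→Kitchen→POS = 5+3+18 = 26 ⇒ 26 weeks.
Kitchen is on the critical path; changing it to 8 makes that path 31 weeks.
That remains the longest chain; total 31 weeks.
Change in finish: 31 − 26 = +5 weeks.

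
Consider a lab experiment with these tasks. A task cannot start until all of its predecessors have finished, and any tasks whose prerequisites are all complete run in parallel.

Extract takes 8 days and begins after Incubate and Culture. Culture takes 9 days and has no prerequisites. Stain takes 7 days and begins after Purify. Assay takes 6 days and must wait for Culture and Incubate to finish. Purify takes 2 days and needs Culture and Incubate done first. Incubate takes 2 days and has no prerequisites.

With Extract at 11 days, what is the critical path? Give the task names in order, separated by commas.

Critical path before the change: Culture→Purify→Stain = 9+2+7 = 18 giving 18 days.
Extract has 1 day of float (longest path through it is 17).
Now Culture→Extract = 9+11 = 20 is longest, so the finish becomes 20 days.

Culture, Extract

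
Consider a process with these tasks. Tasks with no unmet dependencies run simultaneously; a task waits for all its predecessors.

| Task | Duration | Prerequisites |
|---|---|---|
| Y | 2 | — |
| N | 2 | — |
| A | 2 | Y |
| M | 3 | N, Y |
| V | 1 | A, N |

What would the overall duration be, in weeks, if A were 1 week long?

The binding path is Y→A→V = 2+2+1 = 5; finish at 5 weeks.
Since A is critical, the -1 change carries straight to that chain (now 4 weeks).
The binding chain switches to Y→M = 2+3 = 5; finish 5 weeks.

5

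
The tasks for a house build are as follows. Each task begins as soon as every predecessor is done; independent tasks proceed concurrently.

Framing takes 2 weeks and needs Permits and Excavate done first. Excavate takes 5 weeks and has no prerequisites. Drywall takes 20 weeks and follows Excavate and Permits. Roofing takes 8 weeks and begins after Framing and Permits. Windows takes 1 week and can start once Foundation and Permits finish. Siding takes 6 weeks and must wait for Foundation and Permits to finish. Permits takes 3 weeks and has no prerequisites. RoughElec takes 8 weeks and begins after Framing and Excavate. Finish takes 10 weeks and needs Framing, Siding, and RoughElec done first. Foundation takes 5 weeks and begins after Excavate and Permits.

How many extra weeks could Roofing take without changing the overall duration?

11

Critical path: Excavate→Foundation→Siding→Finish = 5+5+6+10 = 26, so the finish is 26 weeks.
Roofing finishes as early as 15 and must finish by 26.
Float = 26 − 15 = 11.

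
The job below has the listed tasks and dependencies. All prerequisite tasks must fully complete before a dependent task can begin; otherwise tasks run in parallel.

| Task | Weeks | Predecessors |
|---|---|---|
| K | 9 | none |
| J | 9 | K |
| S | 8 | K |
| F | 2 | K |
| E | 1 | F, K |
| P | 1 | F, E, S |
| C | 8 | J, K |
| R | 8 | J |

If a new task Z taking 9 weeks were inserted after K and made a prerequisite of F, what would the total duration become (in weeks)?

26

Originally the job takes 26 weeks.
With Z inserted, F now waits for max(K, Z).
New critical path: K→J→C = 9+9+8 = 26 ⇒ 26 weeks.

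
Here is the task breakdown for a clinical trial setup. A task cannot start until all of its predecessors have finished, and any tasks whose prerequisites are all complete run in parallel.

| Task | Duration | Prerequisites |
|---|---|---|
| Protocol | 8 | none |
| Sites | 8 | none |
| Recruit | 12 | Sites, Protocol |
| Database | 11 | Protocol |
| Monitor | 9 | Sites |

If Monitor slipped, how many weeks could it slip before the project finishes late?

3

Critical path: Protocol→Recruit = 8+12 = 20, so the finish is 20 weeks.
Monitor finishes as early as 17 and must finish by 20.
Slack of Monitor = 11 − 8 = 3 weeks.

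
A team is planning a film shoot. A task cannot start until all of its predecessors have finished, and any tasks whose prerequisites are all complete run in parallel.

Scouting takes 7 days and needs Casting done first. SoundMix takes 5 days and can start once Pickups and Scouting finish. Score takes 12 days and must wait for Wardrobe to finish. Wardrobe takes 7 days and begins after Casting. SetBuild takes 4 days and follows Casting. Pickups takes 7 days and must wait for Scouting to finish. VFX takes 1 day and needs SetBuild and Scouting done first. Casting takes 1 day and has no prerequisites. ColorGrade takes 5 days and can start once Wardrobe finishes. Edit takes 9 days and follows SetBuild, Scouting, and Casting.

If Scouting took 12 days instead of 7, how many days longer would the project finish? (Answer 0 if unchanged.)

5

The binding path is Casting→Scouting→Pickups→SoundMix = 1+7+7+5 = 20; finish at 20 days.
Scouting lies on that path, so at 12 days the path becomes 25 days.
That remains the longest chain; total 25 days.
Change in finish: 25 − 20 = +5 days.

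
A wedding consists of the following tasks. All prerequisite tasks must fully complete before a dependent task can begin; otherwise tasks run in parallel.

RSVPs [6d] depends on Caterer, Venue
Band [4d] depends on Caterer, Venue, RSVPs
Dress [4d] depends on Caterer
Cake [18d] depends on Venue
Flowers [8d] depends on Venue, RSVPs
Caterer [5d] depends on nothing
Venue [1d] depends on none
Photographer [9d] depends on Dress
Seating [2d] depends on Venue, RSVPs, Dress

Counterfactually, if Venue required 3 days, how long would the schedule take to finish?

The binding path is Venue→Cake = 1+18 = 19; finish at 19 days.
Venue is on the critical path; changing it to 3 makes that path 21 days.
No other chain overtakes it, so the finish is 21 days.

21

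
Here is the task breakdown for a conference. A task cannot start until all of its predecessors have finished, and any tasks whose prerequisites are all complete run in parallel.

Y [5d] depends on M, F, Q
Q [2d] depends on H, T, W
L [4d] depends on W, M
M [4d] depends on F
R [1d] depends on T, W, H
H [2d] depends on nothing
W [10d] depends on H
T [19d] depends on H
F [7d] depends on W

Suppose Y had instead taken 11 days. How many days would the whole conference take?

As given, the longest chain is H→W→F→M→Y = 2+10+7+4+5 = 28, so the finish is 28 days.
Y is on the critical path; changing it to 11 makes that path 34 days.
The critical path is still H→W→F→M→Y; finish is now 34 days.

34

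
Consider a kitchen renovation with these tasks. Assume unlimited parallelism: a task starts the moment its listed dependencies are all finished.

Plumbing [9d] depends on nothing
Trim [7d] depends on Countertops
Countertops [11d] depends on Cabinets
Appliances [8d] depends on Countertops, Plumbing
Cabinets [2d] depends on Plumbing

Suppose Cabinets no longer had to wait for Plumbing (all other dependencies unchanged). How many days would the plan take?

21

With the dependency in place, Plumbing→Cabinets→Countertops→Appliances = 9+2+11+8 = 30 sets the finish at 30 days.
Without Plumbing→Cabinets, Cabinets's earliest start moves from 9 to 0.
New critical path: Cabinets→Countertops→Appliances = 2+11+8 = 21 ⇒ 21 days.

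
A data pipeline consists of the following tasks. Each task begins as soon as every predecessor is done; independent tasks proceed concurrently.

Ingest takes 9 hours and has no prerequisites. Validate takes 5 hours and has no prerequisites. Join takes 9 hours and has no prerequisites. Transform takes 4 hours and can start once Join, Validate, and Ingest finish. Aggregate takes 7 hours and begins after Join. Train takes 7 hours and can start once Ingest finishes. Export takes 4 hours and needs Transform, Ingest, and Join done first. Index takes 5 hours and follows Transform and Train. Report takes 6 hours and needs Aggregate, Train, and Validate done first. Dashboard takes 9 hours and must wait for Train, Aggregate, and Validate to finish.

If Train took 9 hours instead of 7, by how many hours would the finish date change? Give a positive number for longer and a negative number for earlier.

Baseline: Ingest→Train→Dashboard = 9+7+9 = 25 → 25 hours.
Since Train is critical, the +2 change carries straight to that chain (now 27 hours).
The critical path is still Ingest→Train→Dashboard; finish is now 27 hours.
Change in finish: 27 − 25 = +2 hours.

2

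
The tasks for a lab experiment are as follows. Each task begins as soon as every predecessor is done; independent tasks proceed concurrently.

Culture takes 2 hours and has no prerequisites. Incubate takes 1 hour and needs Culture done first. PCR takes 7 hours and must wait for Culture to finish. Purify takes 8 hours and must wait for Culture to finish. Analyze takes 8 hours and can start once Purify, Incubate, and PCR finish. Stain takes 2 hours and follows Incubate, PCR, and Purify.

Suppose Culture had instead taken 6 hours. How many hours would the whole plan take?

22

Critical path before the change: Culture→Purify→Analyze = 2+8+8 = 18 giving 18 hours.
Since Culture is critical, the +4 change carries straight to that chain (now 22 hours).
The critical path is still Culture→Purify→Analyze; finish is now 22 hours.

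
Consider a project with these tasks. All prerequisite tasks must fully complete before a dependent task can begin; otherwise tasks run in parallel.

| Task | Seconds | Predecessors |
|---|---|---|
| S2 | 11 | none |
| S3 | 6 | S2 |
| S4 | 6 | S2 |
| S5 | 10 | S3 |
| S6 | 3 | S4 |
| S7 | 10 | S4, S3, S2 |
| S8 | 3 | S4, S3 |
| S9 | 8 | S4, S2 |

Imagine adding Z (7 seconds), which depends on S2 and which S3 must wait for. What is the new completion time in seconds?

34

Originally the schedule takes 27 seconds.
With Z inserted, S3 now waits for max(S2, Z).
New critical path: S2→Z→S3→S5 = 11+7+6+10 = 34 ⇒ 34 seconds.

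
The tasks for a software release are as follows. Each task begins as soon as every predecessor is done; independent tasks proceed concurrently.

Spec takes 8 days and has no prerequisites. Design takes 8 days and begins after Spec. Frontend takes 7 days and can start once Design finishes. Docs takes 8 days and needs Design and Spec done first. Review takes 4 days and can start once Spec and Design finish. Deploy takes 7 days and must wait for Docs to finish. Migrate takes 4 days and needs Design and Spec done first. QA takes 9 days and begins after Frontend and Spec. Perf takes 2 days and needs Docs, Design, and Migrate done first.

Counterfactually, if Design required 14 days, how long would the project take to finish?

38

As given, the longest chain is Spec→Design→Frontend→QA = 8+8+7+9 = 32, so the finish is 32 days.
Since Design is critical, the +6 change carries straight to that chain (now 38 days).
No other chain overtakes it, so the finish is 38 days.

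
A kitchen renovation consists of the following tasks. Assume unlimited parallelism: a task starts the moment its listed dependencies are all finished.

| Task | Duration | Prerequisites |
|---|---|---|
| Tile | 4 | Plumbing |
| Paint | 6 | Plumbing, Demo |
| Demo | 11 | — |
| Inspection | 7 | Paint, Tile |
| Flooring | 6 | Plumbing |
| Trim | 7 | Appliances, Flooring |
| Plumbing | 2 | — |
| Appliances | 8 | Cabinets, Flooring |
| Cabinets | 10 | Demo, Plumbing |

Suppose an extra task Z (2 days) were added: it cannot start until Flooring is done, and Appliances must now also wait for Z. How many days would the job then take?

36

Originally the job takes 36 days.
With Z inserted, Appliances now waits for max(Cabinets, Flooring, Z).
New critical path: Demo→Cabinets→Appliances→Trim = 11+10+8+7 = 36 ⇒ 36 days.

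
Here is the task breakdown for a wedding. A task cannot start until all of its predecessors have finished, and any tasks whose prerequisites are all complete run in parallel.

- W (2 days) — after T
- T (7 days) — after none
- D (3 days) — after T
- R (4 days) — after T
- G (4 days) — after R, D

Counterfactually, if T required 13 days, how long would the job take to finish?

Critical path before the change: T→R→G = 7+4+4 = 15 giving 15 days.
T lies on that path, so at 13 days the path becomes 21 days.
The critical path is still T→R→G; finish is now 21 days.

21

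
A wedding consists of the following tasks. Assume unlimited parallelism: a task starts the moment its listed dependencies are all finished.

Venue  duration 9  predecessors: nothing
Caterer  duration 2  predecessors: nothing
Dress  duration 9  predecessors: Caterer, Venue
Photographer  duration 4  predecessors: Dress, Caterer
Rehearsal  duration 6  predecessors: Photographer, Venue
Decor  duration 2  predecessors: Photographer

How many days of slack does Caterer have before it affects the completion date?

Venue→Dress→Photographer→Rehearsal = 9+9+4+6 = 28 sets the makespan at 28 days.
Longest path through Caterer: 21 days (earliest finish 2, latest finish 9).
Slack of Caterer = 7 − 0 = 7 days.

7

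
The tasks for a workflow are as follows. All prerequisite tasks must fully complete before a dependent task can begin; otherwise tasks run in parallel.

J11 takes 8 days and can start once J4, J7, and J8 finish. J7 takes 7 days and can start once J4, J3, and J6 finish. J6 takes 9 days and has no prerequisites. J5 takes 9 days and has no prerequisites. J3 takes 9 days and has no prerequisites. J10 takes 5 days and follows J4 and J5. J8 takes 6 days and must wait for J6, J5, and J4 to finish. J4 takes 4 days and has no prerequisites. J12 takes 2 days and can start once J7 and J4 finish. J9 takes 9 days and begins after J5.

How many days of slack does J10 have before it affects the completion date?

The longest chain is J3→J7→J11 = 9+7+8 = 24; overall finish 24 days.
Longest path through J10: 14 days (earliest finish 14, latest finish 24).
So J10 can slip 24 − 14 = 10 days.

10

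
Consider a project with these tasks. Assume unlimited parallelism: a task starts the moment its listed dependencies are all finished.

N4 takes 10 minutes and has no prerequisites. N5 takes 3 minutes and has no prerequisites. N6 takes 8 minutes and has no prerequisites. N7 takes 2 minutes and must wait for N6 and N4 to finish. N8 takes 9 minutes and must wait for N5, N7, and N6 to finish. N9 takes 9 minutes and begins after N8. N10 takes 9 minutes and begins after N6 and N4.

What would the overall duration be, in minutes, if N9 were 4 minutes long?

The binding path is N4→N7→N8→N9 = 10+2+9+9 = 30; finish at 30 minutes.
N9 lies on that path, so at 4 minutes the path becomes 25 minutes.
No other chain overtakes it, so the finish is 25 minutes.

25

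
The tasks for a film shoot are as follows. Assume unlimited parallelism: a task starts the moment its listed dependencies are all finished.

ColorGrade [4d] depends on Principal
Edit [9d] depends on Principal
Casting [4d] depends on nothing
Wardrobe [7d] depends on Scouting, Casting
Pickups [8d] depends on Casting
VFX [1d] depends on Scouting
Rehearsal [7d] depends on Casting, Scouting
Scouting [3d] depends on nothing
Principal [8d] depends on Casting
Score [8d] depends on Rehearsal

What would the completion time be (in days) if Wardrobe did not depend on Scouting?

21

Original critical path: Casting→Principal→Edit = 4+8+9 = 21 ⇒ 21 days.
Dropping Scouting→Wardrobe doesn't change Wardrobe's earliest start (4); another predecessor still binds.
After: Casting→Principal→Edit = 4+8+9 = 21 → 21 days.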